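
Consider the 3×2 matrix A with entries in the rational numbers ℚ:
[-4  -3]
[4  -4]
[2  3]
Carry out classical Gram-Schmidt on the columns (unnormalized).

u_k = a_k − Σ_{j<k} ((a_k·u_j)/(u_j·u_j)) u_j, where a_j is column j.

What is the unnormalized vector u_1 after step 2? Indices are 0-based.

Step 1: u_0 = a_0 = (-4, 4, 2).
Step 2: u_1 = a_1 − (1/18)·u_0 = (-25/9, -38/9, 26/9).

u_1 = (-25/9, -38/9, 26/9)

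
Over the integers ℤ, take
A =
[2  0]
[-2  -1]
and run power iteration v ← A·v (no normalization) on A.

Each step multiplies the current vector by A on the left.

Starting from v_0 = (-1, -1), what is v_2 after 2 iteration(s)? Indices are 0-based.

v_2 = (-4, 1)

v_0 = (-1, -1).
v_1 = A·v_0 = (-2, 3).
v_2 = A·v_1 = (-4, 1).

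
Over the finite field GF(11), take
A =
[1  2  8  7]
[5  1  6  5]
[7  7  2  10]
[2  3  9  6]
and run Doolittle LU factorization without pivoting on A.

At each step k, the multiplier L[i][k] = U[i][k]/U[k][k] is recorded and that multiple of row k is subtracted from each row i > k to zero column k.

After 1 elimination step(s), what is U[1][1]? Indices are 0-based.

U[1][1] = 2

Step 1: pivot at (0,0) is 1.
  row1 ← row1 − (5)·row0  ⇒  L[1][0]=5, U row1=(0, 2, 10, 3)
  row2 ← row2 − (7)·row0  ⇒  L[2][0]=7, U row2=(0, 4, 1, 5)
  row3 ← row3 − (2)·row0  ⇒  L[3][0]=2, U row3=(0, 10, 4, 3)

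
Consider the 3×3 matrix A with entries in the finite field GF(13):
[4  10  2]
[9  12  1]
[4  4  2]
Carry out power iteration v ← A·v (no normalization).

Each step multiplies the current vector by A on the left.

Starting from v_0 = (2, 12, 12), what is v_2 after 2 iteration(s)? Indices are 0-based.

v_0 = (2, 12, 12).
v_1 = A·v_0 = (9, 5, 2).
v_2 = A·v_1 = (12, 0, 8).

v_2 = (12, 0, 8)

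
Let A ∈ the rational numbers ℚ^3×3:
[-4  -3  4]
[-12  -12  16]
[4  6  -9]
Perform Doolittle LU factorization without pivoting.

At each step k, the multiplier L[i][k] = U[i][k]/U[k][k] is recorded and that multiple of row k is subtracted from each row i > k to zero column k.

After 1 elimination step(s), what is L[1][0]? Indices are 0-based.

[col 0] pivot -4
  R1 -= 3*R0 → (0, -3, 4)  (L[1][0] := 3)
  R2 -= -1*R0 → (0, 3, -5)  (L[2][0] := -1)

L[1][0] = 3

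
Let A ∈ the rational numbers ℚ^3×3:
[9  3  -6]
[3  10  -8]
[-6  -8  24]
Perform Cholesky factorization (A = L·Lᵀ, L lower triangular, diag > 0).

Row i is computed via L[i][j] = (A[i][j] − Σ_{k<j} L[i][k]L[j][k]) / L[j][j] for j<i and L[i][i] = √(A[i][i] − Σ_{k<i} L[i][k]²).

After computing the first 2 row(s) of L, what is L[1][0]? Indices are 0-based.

L[1][0] = 1

Step 1: L[0][0] = √(9) = 3.
  L[1][0] = (3) / L[0][0] = 1.
Step 2: L[1][1] = √(9) = 3.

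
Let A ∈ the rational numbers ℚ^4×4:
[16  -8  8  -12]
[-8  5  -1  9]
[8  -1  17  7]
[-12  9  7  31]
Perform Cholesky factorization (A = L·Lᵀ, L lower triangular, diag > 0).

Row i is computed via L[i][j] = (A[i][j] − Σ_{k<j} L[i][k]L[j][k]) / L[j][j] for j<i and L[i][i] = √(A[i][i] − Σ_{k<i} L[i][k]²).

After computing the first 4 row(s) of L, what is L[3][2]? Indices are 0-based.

L[3][2] = 2

Step 1: L[0][0] = √(16) = 4.
  L[1][0] = (-8) / L[0][0] = -2.
Step 2: L[1][1] = √(1) = 1.
  L[2][0] = (8) / L[0][0] = 2.
  L[2][1] = (3) / L[1][1] = 3.
Step 3: L[2][2] = √(4) = 2.
  L[3][0] = (-12) / L[0][0] = -3.
  L[3][1] = (3) / L[1][1] = 3.
  L[3][2] = (4) / L[2][2] = 2.
Step 4: L[3][3] = √(9) = 3.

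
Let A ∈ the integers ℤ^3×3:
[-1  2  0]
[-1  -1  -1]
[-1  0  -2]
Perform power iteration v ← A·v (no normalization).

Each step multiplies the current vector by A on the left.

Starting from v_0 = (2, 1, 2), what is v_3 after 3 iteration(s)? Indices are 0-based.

v_3 = (32, -13, -14)

v_0 = (2, 1, 2).
v_1 = A·v_0 = (0, -5, -6).
v_2 = A·v_1 = (-10, 11, 12).
v_3 = A·v_2 = (32, -13, -14).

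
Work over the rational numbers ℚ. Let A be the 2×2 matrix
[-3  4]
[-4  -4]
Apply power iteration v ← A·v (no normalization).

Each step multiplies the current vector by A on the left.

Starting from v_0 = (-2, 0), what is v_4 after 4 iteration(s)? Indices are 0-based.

v_4 = (1470, 392)

v_0 = (-2, 0).
v_1 = A·v_0 = (6, 8).
v_2 = A·v_1 = (14, -56).
v_3 = A·v_2 = (-266, 168).
v_4 = A·v_3 = (1470, 392).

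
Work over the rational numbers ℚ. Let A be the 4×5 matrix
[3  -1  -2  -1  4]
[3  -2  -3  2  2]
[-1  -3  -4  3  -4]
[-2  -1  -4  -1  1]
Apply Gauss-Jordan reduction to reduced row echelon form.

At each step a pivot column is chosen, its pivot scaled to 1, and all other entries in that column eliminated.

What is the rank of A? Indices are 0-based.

step 1: normalize row 0 (÷3) = (1, -1/3, -2/3, -1/3, 4/3)
  row 1: subtract 3×row0 = (0, -1, -1, 3, -2)
  row 2: subtract -1×row0 = (0, -10/3, -14/3, 8/3, -8/3)
  row 3: subtract -2×row0 = (0, -5/3, -16/3, -5/3, 11/3)
step 2: normalize row 1 (÷-1) = (0, 1, 1, -3, 2)
  row 0: subtract -1/3×row1 = (1, 0, -1/3, -4/3, 2)
  row 2: subtract -10/3×row1 = (0, 0, -4/3, -22/3, 4)
  row 3: subtract -5/3×row1 = (0, 0, -11/3, -20/3, 7)
step 3: normalize row 2 (÷-4/3) = (0, 0, 1, 11/2, -3)
  row 0: subtract -1/3×row2 = (1, 0, 0, 1/2, 1)
  row 1: subtract 1×row2 = (0, 1, 0, -17/2, 5)
  row 3: subtract -11/3×row2 = (0, 0, 0, 27/2, -4)
step 4: normalize row 3 (÷27/2) = (0, 0, 0, 1, -8/27)
  row 0: subtract 1/2×row3 = (1, 0, 0, 0, 31/27)
  row 1: subtract -17/2×row3 = (0, 1, 0, 0, 67/27)
  row 2: subtract 11/2×row3 = (0, 0, 1, 0, -37/27)

rank = 4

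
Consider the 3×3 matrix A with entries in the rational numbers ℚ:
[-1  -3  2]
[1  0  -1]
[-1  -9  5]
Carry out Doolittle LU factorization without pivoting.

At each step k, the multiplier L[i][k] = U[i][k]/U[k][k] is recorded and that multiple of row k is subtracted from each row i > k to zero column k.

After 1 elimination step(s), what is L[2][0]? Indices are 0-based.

Step 1: pivot at (0,0) is -1.
  row1 ← row1 − (-1)·row0  ⇒  L[1][0]=-1, U row1=(0, -3, 1)
  row2 ← row2 − (1)·row0  ⇒  L[2][0]=1, U row2=(0, -6, 3)

L[2][0] = 1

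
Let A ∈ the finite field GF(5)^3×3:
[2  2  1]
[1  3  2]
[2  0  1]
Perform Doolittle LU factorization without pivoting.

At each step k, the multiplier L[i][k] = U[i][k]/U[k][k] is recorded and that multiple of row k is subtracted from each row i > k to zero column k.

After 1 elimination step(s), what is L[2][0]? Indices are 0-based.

L[2][0] = 1

k=0: U[0][0]=2
  eliminate (1,0): mult=3, new row 1: (0, 2, 4); set L[1][0]=3
  eliminate (2,0): mult=1, new row 2: (0, 3, 0); set L[2][0]=1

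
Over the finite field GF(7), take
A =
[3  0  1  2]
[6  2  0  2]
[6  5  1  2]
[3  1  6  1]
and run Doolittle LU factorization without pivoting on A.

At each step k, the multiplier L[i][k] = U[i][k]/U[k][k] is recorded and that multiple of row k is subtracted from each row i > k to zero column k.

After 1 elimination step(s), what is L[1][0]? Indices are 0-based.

L[1][0] = 2

Step 1: pivot at (0,0) is 3.
  row1 ← row1 − (2)·row0  ⇒  L[1][0]=2, U row1=(0, 2, 5, 5)
  row2 ← row2 − (2)·row0  ⇒  L[2][0]=2, U row2=(0, 5, 6, 5)
  row3 ← row3 − (1)·row0  ⇒  L[3][0]=1, U row3=(0, 1, 5, 6)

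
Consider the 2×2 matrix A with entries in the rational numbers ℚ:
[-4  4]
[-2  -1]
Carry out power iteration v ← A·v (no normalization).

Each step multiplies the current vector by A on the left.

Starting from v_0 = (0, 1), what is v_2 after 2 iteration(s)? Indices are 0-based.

v_2 = (-20, -7)

v_0 = (0, 1).
v_1 = A·v_0 = (4, -1).
v_2 = A·v_1 = (-20, -7).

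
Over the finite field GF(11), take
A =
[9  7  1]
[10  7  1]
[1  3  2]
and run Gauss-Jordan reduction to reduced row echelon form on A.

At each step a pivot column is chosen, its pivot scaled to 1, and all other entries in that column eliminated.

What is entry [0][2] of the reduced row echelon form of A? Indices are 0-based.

[1] R0 /= 9  ⇒  (1, 2, 5)
     R1 -= 10·R0  ⇒  (0, 9, 6)
     R2 -= 1·R0  ⇒  (0, 1, 8)
[2] R1 /= 9  ⇒  (0, 1, 8)
     R0 -= 2·R1  ⇒  (1, 0, 0)
     R2 -= 1·R1  ⇒  (0, 0, 0)
column 2 empty below row 2

M[0][2] = 0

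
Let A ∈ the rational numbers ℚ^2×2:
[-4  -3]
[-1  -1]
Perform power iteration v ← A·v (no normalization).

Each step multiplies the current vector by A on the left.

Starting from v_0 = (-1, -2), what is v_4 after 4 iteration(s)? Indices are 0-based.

v_4 = (-1126, -297)

v_0 = (-1, -2).
v_1 = A·v_0 = (10, 3).
v_2 = A·v_1 = (-49, -13).
v_3 = A·v_2 = (235, 62).
v_4 = A·v_3 = (-1126, -297).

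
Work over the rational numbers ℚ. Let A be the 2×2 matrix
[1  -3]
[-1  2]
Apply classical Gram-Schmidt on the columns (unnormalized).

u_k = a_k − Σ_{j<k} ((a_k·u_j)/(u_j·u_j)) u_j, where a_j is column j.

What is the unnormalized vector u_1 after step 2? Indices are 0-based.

u_1 = (-1/2, -1/2)

Step 1: u_0 = a_0 = (1, -1).
Step 2: u_1 = a_1 − (-5/2)·u_0 = (-1/2, -1/2).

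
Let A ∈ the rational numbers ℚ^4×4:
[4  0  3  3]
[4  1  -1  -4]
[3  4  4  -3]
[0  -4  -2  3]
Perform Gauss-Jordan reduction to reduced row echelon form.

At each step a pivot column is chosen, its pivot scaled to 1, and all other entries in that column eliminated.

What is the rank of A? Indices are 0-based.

[1] R0 /= 4  ⇒  (1, 0, 3/4, 3/4)
     R1 -= 4·R0  ⇒  (0, 1, -4, -7)
     R2 -= 3·R0  ⇒  (0, 4, 7/4, -21/4)
[2] R1 /= 1  ⇒  (0, 1, -4, -7)
     R2 -= 4·R1  ⇒  (0, 0, 71/4, 91/4)
     R3 -= -4·R1  ⇒  (0, 0, -18, -25)
[3] R2 /= 71/4  ⇒  (0, 0, 1, 91/71)
     R0 -= 3/4·R2  ⇒  (1, 0, 0, -15/71)
     R1 -= -4·R2  ⇒  (0, 1, 0, -133/71)
     R3 -= -18·R2  ⇒  (0, 0, 0, -137/71)
[4] R3 /= -137/71  ⇒  (0, 0, 0, 1)
     R0 -= -15/71·R3  ⇒  (1, 0, 0, 0)
     R1 -= -133/71·R3  ⇒  (0, 1, 0, 0)
     R2 -= 91/71·R3  ⇒  (0, 0, 1, 0)

rank = 4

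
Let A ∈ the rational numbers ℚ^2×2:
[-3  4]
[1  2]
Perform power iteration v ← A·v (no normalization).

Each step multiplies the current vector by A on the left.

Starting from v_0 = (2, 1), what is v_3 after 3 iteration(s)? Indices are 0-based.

v_0 = (2, 1).
v_1 = A·v_0 = (-2, 4).
v_2 = A·v_1 = (22, 6).
v_3 = A·v_2 = (-42, 34).

v_3 = (-42, 34)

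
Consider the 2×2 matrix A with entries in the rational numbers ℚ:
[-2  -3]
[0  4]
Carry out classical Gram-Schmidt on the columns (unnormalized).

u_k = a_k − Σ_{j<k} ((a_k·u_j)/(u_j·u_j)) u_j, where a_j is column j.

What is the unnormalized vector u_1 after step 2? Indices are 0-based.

Step 1: u_0 = a_0 = (-2, 0).
Step 2: u_1 = a_1 − (3/2)·u_0 = (0, 4).

u_1 = (0, 4)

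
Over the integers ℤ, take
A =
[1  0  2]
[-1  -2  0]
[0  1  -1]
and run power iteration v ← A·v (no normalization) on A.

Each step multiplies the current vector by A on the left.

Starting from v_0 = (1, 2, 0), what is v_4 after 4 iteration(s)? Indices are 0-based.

v_0 = (1, 2, 0).
v_1 = A·v_0 = (1, -5, 2).
v_2 = A·v_1 = (5, 9, -7).
v_3 = A·v_2 = (-9, -23, 16).
v_4 = A·v_3 = (23, 55, -39).

v_4 = (23, 55, -39)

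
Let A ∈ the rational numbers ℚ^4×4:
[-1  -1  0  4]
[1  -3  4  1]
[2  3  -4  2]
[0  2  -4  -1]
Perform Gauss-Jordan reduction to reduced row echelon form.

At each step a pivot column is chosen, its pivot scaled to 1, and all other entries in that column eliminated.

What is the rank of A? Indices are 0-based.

pivot(0,0)=-1: scale R0 → (1, 1, 0, -4)
  clear (1,0): R1 −= (1)R0 → (0, -4, 4, 5)
  clear (2,0): R2 −= (2)R0 → (0, 1, -4, 10)
pivot(1,1)=-4: scale R1 → (0, 1, -1, -5/4)
  clear (0,1): R0 −= (1)R1 → (1, 0, 1, -11/4)
  clear (2,1): R2 −= (1)R1 → (0, 0, -3, 45/4)
  clear (3,1): R3 −= (2)R1 → (0, 0, -2, 3/2)
pivot(2,2)=-3: scale R2 → (0, 0, 1, -15/4)
  clear (0,2): R0 −= (1)R2 → (1, 0, 0, 1)
  clear (1,2): R1 −= (-1)R2 → (0, 1, 0, -5)
  clear (3,2): R3 −= (-2)R2 → (0, 0, 0, -6)
pivot(3,3)=-6: scale R3 → (0, 0, 0, 1)
  clear (0,3): R0 −= (1)R3 → (1, 0, 0, 0)
  clear (1,3): R1 −= (-5)R3 → (0, 1, 0, 0)
  clear (2,3): R2 −= (-15/4)R3 → (0, 0, 1, 0)

rank = 4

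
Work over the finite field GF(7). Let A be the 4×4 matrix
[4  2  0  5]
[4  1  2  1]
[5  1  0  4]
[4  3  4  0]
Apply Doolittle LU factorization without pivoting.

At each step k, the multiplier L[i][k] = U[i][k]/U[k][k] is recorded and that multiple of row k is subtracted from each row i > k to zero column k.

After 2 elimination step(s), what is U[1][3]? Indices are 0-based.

U[1][3] = 3

k=0: U[0][0]=4
  eliminate (1,0): mult=1, new row 1: (0, 6, 2, 3); set L[1][0]=1
  eliminate (2,0): mult=3, new row 2: (0, 2, 0, 3); set L[2][0]=3
  eliminate (3,0): mult=1, new row 3: (0, 1, 4, 2); set L[3][0]=1
k=1: U[1][1]=6
  eliminate (2,1): mult=5, new row 2: (0, 0, 4, 2); set L[2][1]=5
  eliminate (3,1): mult=6, new row 3: (0, 0, 6, 5); set L[3][1]=6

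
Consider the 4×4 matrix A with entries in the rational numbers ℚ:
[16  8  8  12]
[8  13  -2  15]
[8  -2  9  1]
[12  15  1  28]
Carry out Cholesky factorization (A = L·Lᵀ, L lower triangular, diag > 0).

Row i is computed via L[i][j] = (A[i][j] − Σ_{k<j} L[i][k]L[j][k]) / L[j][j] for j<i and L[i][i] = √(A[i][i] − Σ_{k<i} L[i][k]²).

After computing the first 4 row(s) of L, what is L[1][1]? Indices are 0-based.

Step 1: L[0][0] = √(16) = 4.
  L[1][0] = (8) / L[0][0] = 2.
Step 2: L[1][1] = √(9) = 3.
  L[2][0] = (8) / L[0][0] = 2.
  L[2][1] = (-6) / L[1][1] = -2.
Step 3: L[2][2] = √(1) = 1.
  L[3][0] = (12) / L[0][0] = 3.
  L[3][1] = (9) / L[1][1] = 3.
  L[3][2] = (1) / L[2][2] = 1.
Step 4: L[3][3] = √(9) = 3.

L[1][1] = 3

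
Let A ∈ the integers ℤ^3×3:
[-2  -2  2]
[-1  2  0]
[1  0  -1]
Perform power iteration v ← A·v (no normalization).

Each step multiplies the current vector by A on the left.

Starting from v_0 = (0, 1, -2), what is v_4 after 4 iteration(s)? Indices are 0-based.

v_0 = (0, 1, -2).
v_1 = A·v_0 = (-6, 2, 2).
v_2 = A·v_1 = (12, 10, -8).
v_3 = A·v_2 = (-60, 8, 20).
v_4 = A·v_3 = (144, 76, -80).

v_4 = (144, 76, -80)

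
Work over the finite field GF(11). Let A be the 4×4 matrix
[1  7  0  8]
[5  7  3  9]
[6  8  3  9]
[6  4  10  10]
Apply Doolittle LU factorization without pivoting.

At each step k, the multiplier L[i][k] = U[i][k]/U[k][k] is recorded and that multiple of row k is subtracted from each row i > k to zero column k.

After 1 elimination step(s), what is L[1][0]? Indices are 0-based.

[col 0] pivot 1
  R1 -= 5*R0 → (0, 5, 3, 2)  (L[1][0] := 5)
  R2 -= 6*R0 → (0, 10, 3, 5)  (L[2][0] := 6)
  R3 -= 6*R0 → (0, 6, 10, 6)  (L[3][0] := 6)

L[1][0] = 5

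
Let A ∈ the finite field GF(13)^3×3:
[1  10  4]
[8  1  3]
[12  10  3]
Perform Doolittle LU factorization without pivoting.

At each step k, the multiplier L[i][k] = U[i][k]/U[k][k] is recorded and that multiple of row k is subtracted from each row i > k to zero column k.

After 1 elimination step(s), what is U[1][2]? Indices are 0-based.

k=0: U[0][0]=1
  eliminate (1,0): mult=8, new row 1: (0, 12, 10); set L[1][0]=8
  eliminate (2,0): mult=12, new row 2: (0, 7, 7); set L[2][0]=12

U[1][2] = 10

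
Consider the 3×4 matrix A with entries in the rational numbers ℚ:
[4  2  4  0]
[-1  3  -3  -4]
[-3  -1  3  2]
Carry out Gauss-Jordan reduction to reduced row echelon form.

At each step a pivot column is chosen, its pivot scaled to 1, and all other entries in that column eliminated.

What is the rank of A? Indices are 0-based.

pivot(0,0)=4: scale R0 → (1, 1/2, 1, 0)
  clear (1,0): R1 −= (-1)R0 → (0, 7/2, -2, -4)
  clear (2,0): R2 −= (-3)R0 → (0, 1/2, 6, 2)
pivot(1,1)=7/2: scale R1 → (0, 1, -4/7, -8/7)
  clear (0,1): R0 −= (1/2)R1 → (1, 0, 9/7, 4/7)
  clear (2,1): R2 −= (1/2)R1 → (0, 0, 44/7, 18/7)
pivot(2,2)=44/7: scale R2 → (0, 0, 1, 9/22)
  clear (0,2): R0 −= (9/7)R2 → (1, 0, 0, 1/22)
  clear (1,2): R1 −= (-4/7)R2 → (0, 1, 0, -10/11)

rank = 3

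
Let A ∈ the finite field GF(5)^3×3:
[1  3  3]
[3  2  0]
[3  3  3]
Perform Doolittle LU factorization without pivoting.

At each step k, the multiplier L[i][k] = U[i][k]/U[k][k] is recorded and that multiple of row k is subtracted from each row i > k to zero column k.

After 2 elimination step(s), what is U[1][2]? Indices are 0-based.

U[1][2] = 1

k=0: U[0][0]=1
  eliminate (1,0): mult=3, new row 1: (0, 3, 1); set L[1][0]=3
  eliminate (2,0): mult=3, new row 2: (0, 4, 4); set L[2][0]=3
k=1: U[1][1]=3
  eliminate (2,1): mult=3, new row 2: (0, 0, 1); set L[2][1]=3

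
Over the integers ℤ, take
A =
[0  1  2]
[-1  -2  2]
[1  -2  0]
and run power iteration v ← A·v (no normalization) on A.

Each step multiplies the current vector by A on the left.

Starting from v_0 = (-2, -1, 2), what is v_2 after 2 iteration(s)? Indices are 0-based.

v_2 = (8, -19, -13)

v_0 = (-2, -1, 2).
v_1 = A·v_0 = (3, 8, 0).
v_2 = A·v_1 = (8, -19, -13).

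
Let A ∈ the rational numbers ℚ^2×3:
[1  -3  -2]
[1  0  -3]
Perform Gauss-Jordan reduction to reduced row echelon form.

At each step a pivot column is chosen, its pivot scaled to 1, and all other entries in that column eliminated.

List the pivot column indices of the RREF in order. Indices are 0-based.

pivot columns: 0, 1

step 1: normalize row 0 (÷1) = (1, -3, -2)
  row 1: subtract 1×row0 = (0, 3, -1)
step 2: normalize row 1 (÷3) = (0, 1, -1/3)
  row 0: subtract -3×row1 = (1, 0, -3)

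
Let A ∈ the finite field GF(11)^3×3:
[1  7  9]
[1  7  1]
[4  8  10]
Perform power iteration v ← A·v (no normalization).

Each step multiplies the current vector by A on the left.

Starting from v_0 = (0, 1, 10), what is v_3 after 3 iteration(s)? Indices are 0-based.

v_0 = (0, 1, 10).
v_1 = A·v_0 = (9, 6, 9).
v_2 = A·v_1 = (0, 5, 9).
v_3 = A·v_2 = (6, 0, 9).

v_3 = (6, 0, 9)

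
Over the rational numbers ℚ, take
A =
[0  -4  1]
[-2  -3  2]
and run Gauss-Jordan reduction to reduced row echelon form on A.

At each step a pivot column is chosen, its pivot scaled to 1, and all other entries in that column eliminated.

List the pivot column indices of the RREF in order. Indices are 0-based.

[1] R0 <-> R1
[1] R0 /= -2  ⇒  (1, 3/2, -1)
[2] R1 /= -4  ⇒  (0, 1, -1/4)
     R0 -= 3/2·R1  ⇒  (1, 0, -5/8)

pivot columns: 0, 1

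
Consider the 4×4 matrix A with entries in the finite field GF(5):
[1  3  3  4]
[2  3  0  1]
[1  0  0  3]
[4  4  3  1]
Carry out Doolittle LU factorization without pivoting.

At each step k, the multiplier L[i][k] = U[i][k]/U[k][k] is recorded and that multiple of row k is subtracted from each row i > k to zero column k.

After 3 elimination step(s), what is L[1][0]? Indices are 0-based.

Step 1: pivot at (0,0) is 1.
  row1 ← row1 − (2)·row0  ⇒  L[1][0]=2, U row1=(0, 2, 4, 3)
  row2 ← row2 − (1)·row0  ⇒  L[2][0]=1, U row2=(0, 2, 2, 4)
  row3 ← row3 − (4)·row0  ⇒  L[3][0]=4, U row3=(0, 2, 1, 0)
Step 2: pivot at (1,1) is 2.
  row2 ← row2 − (1)·row1  ⇒  L[2][1]=1, U row2=(0, 0, 3, 1)
  row3 ← row3 − (1)·row1  ⇒  L[3][1]=1, U row3=(0, 0, 2, 2)
Step 3: pivot at (2,2) is 3.
  row3 ← row3 − (4)·row2  ⇒  L[3][2]=4, U row3=(0, 0, 0, 3)

L[1][0] = 2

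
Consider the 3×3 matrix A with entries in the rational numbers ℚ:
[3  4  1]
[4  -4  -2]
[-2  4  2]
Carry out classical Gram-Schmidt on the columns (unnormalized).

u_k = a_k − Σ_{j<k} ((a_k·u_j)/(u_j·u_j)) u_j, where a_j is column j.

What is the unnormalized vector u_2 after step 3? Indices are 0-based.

u_2 = (-2/39, 5/39, 7/39)

Step 1: u_0 = a_0 = (3, 4, -2).
Step 2: u_1 = a_1 − (-12/29)·u_0 = (152/29, -68/29, 92/29).
Step 3: u_2 = a_2 − (-9/29)·u_0 − (59/156)·u_1 = (-2/39, 5/39, 7/39).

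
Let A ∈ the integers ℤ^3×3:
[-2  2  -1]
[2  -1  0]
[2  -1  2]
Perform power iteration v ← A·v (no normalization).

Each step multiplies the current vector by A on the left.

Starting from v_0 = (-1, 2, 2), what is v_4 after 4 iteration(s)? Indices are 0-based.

v_0 = (-1, 2, 2).
v_1 = A·v_0 = (4, -4, 0).
v_2 = A·v_1 = (-16, 12, 12).
v_3 = A·v_2 = (44, -44, -20).
v_4 = A·v_3 = (-156, 132, 92).

v_4 = (-156, 132, 92)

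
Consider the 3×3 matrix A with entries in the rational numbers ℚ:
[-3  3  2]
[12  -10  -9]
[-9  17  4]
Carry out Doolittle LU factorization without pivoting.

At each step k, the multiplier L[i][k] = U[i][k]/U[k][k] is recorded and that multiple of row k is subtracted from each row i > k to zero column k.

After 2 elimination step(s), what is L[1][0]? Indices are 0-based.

[col 0] pivot -3
  R1 -= -4*R0 → (0, 2, -1)  (L[1][0] := -4)
  R2 -= 3*R0 → (0, 8, -2)  (L[2][0] := 3)
[col 1] pivot 2
  R2 -= 4*R1 → (0, 0, 2)  (L[2][1] := 4)

L[1][0] = -4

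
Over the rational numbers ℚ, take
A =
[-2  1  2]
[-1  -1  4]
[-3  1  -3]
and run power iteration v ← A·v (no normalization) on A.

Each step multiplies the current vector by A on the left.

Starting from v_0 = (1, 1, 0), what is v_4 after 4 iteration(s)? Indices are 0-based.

v_0 = (1, 1, 0).
v_1 = A·v_0 = (-1, -2, -2).
v_2 = A·v_1 = (-4, -5, 7).
v_3 = A·v_2 = (17, 37, -14).
v_4 = A·v_3 = (-25, -110, 28).

v_4 = (-25, -110, 28)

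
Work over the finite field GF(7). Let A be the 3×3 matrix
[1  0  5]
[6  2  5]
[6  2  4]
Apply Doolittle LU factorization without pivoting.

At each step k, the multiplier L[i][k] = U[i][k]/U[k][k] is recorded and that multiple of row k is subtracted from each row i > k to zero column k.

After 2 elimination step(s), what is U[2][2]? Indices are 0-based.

[col 0] pivot 1
  R1 -= 6*R0 → (0, 2, 3)  (L[1][0] := 6)
  R2 -= 6*R0 → (0, 2, 2)  (L[2][0] := 6)
[col 1] pivot 2
  R2 -= 1*R1 → (0, 0, 6)  (L[2][1] := 1)

U[2][2] = 6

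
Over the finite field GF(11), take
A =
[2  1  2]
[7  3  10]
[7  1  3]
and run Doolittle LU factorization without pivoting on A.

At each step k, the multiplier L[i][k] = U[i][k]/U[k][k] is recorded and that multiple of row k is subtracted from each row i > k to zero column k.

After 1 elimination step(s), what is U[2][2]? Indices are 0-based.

Step 1: pivot at (0,0) is 2.
  row1 ← row1 − (9)·row0  ⇒  L[1][0]=9, U row1=(0, 5, 3)
  row2 ← row2 − (9)·row0  ⇒  L[2][0]=9, U row2=(0, 3, 7)

U[2][2] = 7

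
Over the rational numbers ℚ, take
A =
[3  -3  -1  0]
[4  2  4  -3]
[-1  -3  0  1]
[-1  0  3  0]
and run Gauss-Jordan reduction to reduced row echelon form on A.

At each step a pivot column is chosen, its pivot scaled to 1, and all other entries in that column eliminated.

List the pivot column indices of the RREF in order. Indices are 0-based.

pivot columns: 0, 1, 2, 3

pivot(0,0)=3: scale R0 → (1, -1, -1/3, 0)
  clear (1,0): R1 −= (4)R0 → (0, 6, 16/3, -3)
  clear (2,0): R2 −= (-1)R0 → (0, -4, -1/3, 1)
  clear (3,0): R3 −= (-1)R0 → (0, -1, 8/3, 0)
pivot(1,1)=6: scale R1 → (0, 1, 8/9, -1/2)
  clear (0,1): R0 −= (-1)R1 → (1, 0, 5/9, -1/2)
  clear (2,1): R2 −= (-4)R1 → (0, 0, 29/9, -1)
  clear (3,1): R3 −= (-1)R1 → (0, 0, 32/9, -1/2)
pivot(2,2)=29/9: scale R2 → (0, 0, 1, -9/29)
  clear (0,2): R0 −= (5/9)R2 → (1, 0, 0, -19/58)
  clear (1,2): R1 −= (8/9)R2 → (0, 1, 0, -13/58)
  clear (3,2): R3 −= (32/9)R2 → (0, 0, 0, 35/58)
pivot(3,3)=35/58: scale R3 → (0, 0, 0, 1)
  clear (0,3): R0 −= (-19/58)R3 → (1, 0, 0, 0)
  clear (1,3): R1 −= (-13/58)R3 → (0, 1, 0, 0)
  clear (2,3): R2 −= (-9/29)R3 → (0, 0, 1, 0)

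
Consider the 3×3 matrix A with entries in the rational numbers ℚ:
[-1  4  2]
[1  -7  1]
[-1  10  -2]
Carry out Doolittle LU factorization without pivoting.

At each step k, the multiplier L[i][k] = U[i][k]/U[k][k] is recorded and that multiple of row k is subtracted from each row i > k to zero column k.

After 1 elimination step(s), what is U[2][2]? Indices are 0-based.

U[2][2] = -4

Step 1: pivot at (0,0) is -1.
  row1 ← row1 − (-1)·row0  ⇒  L[1][0]=-1, U row1=(0, -3, 3)
  row2 ← row2 − (1)·row0  ⇒  L[2][0]=1, U row2=(0, 6, -4)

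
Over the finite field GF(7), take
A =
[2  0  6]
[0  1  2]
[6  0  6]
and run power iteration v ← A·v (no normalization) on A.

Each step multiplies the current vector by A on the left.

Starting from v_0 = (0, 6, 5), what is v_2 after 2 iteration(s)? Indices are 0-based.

v_0 = (0, 6, 5).
v_1 = A·v_0 = (2, 2, 2).
v_2 = A·v_1 = (2, 6, 3).

v_2 = (2, 6, 3)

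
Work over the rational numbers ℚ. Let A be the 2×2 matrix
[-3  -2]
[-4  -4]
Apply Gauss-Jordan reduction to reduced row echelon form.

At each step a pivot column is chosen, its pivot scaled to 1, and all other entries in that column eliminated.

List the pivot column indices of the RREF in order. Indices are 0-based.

pivot(0,0)=-3: scale R0 → (1, 2/3)
  clear (1,0): R1 −= (-4)R0 → (0, -4/3)
pivot(1,1)=-4/3: scale R1 → (0, 1)
  clear (0,1): R0 −= (2/3)R1 → (1, 0)

pivot columns: 0, 1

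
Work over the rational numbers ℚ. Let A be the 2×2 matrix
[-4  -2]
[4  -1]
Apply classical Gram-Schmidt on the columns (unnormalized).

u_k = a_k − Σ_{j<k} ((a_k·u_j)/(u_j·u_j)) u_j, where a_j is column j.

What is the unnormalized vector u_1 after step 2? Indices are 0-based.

Step 1: u_0 = a_0 = (-4, 4).
Step 2: u_1 = a_1 − (1/8)·u_0 = (-3/2, -3/2).

u_1 = (-3/2, -3/2)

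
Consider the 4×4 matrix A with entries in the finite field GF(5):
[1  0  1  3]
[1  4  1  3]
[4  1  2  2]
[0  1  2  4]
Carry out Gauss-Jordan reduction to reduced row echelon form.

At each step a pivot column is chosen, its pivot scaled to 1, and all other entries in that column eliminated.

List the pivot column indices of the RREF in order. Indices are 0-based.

pivot columns: 0, 1, 2, 3

step 1: normalize row 0 (÷1) = (1, 0, 1, 3)
  row 1: subtract 1×row0 = (0, 4, 0, 0)
  row 2: subtract 4×row0 = (0, 1, 3, 0)
step 2: normalize row 1 (÷4) = (0, 1, 0, 0)
  row 2: subtract 1×row1 = (0, 0, 3, 0)
  row 3: subtract 1×row1 = (0, 0, 2, 4)
step 3: normalize row 2 (÷3) = (0, 0, 1, 0)
  row 0: subtract 1×row2 = (1, 0, 0, 3)
  row 3: subtract 2×row2 = (0, 0, 0, 4)
step 4: normalize row 3 (÷4) = (0, 0, 0, 1)
  row 0: subtract 3×row3 = (1, 0, 0, 0)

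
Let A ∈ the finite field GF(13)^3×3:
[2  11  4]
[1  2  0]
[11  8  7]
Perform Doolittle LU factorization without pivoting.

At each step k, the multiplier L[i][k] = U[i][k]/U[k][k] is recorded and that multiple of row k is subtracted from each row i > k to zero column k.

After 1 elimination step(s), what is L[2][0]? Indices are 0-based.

Step 1: pivot at (0,0) is 2.
  row1 ← row1 − (7)·row0  ⇒  L[1][0]=7, U row1=(0, 3, 11)
  row2 ← row2 − (12)·row0  ⇒  L[2][0]=12, U row2=(0, 6, 11)

L[2][0] = 12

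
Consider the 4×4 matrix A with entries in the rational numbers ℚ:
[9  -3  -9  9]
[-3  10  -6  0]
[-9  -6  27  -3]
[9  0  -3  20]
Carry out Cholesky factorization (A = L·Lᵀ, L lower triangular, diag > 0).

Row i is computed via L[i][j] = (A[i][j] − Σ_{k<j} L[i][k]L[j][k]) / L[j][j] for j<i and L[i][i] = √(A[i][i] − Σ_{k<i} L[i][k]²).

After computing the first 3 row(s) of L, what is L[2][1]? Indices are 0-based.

Step 1: L[0][0] = √(9) = 3.
  L[1][0] = (-3) / L[0][0] = -1.
Step 2: L[1][1] = √(9) = 3.
  L[2][0] = (-9) / L[0][0] = -3.
  L[2][1] = (-9) / L[1][1] = -3.
Step 3: L[2][2] = √(9) = 3.

L[2][1] = -3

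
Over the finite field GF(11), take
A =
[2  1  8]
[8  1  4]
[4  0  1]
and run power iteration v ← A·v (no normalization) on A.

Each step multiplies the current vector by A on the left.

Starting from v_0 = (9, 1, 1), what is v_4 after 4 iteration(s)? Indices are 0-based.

v_0 = (9, 1, 1).
v_1 = A·v_0 = (5, 0, 4).
v_2 = A·v_1 = (9, 1, 2).
v_3 = A·v_2 = (2, 4, 5).
v_4 = A·v_3 = (4, 7, 2).

v_4 = (4, 7, 2)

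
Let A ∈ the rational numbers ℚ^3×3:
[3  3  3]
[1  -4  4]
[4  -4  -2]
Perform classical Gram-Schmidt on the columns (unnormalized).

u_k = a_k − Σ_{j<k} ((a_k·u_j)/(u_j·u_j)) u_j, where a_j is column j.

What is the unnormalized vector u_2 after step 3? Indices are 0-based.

Step 1: u_0 = a_0 = (3, 1, 4).
Step 2: u_1 = a_1 − (-11/26)·u_0 = (111/26, -93/26, -30/13).
Step 3: u_2 = a_2 − (5/26)·u_0 − (3/35)·u_1 = (72/35, 144/35, -18/7).

u_2 = (72/35, 144/35, -18/7)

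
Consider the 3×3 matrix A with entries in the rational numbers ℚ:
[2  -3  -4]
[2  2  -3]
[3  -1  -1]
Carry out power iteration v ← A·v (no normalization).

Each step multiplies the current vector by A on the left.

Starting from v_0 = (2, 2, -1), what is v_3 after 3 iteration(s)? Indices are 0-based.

v_0 = (2, 2, -1).
v_1 = A·v_0 = (2, 11, 5).
v_2 = A·v_1 = (-49, 11, -10).
v_3 = A·v_2 = (-91, -46, -148).

v_3 = (-91, -46, -148)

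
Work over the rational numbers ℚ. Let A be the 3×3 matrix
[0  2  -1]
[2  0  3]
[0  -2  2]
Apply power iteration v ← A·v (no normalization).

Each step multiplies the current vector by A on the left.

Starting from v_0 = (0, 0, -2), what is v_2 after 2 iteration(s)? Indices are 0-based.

v_0 = (0, 0, -2).
v_1 = A·v_0 = (2, -6, -4).
v_2 = A·v_1 = (-8, -8, 4).

v_2 = (-8, -8, 4)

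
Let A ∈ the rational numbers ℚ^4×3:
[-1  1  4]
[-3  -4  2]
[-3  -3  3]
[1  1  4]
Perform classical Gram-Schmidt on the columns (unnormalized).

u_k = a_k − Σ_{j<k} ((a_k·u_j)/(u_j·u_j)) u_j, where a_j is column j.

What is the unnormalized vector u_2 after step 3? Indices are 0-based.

u_2 = (5/11, 10/11, 6/11, 53/11)

Step 1: u_0 = a_0 = (-1, -3, -3, 1).
Step 2: u_1 = a_1 − (21/20)·u_0 = (41/20, -17/20, 3/20, -1/20).
Step 3: u_2 = a_2 − (-3/4)·u_0 − (15/11)·u_1 = (5/11, 10/11, 6/11, 53/11).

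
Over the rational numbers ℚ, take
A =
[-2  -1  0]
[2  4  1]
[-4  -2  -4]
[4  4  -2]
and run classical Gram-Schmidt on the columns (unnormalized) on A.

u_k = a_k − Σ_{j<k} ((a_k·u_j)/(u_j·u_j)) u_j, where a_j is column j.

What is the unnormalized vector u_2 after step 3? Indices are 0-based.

u_2 = (8/9, 16/9, -20/9, -8/3)

Step 1: u_0 = a_0 = (-2, 2, -4, 4).
Step 2: u_1 = a_1 − (17/20)·u_0 = (7/10, 23/10, 7/5, 3/5).
Step 3: u_2 = a_2 − (1/4)·u_0 − (-5/9)·u_1 = (8/9, 16/9, -20/9, -8/3).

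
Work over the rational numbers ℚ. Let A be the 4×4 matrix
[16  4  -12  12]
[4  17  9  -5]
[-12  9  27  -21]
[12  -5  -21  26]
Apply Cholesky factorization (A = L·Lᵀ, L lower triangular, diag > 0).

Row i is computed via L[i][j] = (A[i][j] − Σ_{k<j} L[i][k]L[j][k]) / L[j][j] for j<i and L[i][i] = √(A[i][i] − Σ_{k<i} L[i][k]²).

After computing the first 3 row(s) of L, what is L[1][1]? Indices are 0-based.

L[1][1] = 4

Step 1: L[0][0] = √(16) = 4.
  L[1][0] = (4) / L[0][0] = 1.
Step 2: L[1][1] = √(16) = 4.
  L[2][0] = (-12) / L[0][0] = -3.
  L[2][1] = (12) / L[1][1] = 3.
Step 3: L[2][2] = √(9) = 3.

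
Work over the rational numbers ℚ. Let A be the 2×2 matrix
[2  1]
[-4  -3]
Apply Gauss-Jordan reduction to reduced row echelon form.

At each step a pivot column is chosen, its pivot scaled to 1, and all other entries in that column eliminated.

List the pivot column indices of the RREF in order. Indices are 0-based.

pivot columns: 0, 1

pivot(0,0)=2: scale R0 → (1, 1/2)
  clear (1,0): R1 −= (-4)R0 → (0, -1)
pivot(1,1)=-1: scale R1 → (0, 1)
  clear (0,1): R0 −= (1/2)R1 → (1, 0)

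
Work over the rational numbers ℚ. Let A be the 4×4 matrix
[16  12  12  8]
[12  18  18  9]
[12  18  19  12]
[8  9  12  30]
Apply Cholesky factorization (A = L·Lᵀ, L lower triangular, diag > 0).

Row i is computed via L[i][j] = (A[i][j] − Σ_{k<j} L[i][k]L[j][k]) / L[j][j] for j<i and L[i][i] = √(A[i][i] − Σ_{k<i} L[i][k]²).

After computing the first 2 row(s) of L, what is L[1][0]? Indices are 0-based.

Step 1: L[0][0] = √(16) = 4.
  L[1][0] = (12) / L[0][0] = 3.
Step 2: L[1][1] = √(9) = 3.

L[1][0] = 3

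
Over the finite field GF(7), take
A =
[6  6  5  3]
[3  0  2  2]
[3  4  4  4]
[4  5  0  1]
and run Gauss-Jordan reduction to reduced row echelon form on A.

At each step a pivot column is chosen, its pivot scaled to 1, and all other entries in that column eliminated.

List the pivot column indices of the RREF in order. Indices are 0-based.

pivot columns: 0, 1, 2, 3

pivot(0,0)=6: scale R0 → (1, 1, 2, 4)
  clear (1,0): R1 −= (3)R0 → (0, 4, 3, 4)
  clear (2,0): R2 −= (3)R0 → (0, 1, 5, 6)
  clear (3,0): R3 −= (4)R0 → (0, 1, 6, 6)
pivot(1,1)=4: scale R1 → (0, 1, 6, 1)
  clear (0,1): R0 −= (1)R1 → (1, 0, 3, 3)
  clear (2,1): R2 −= (1)R1 → (0, 0, 6, 5)
  clear (3,1): R3 −= (1)R1 → (0, 0, 0, 5)
pivot(2,2)=6: scale R2 → (0, 0, 1, 2)
  clear (0,2): R0 −= (3)R2 → (1, 0, 0, 4)
  clear (1,2): R1 −= (6)R2 → (0, 1, 0, 3)
pivot(3,3)=5: scale R3 → (0, 0, 0, 1)
  clear (0,3): R0 −= (4)R3 → (1, 0, 0, 0)
  clear (1,3): R1 −= (3)R3 → (0, 1, 0, 0)
  clear (2,3): R2 −= (2)R3 → (0, 0, 1, 0)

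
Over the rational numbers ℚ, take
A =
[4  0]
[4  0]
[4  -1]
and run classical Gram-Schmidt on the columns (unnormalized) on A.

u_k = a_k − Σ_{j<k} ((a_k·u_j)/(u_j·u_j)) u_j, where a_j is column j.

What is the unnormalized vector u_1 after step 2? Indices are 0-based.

Step 1: u_0 = a_0 = (4, 4, 4).
Step 2: u_1 = a_1 − (-1/12)·u_0 = (1/3, 1/3, -2/3).

u_1 = (1/3, 1/3, -2/3)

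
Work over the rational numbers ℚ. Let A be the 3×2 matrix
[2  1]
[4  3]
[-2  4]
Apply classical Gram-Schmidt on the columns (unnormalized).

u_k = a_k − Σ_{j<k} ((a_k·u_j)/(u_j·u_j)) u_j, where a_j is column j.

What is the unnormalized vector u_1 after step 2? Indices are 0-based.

Step 1: u_0 = a_0 = (2, 4, -2).
Step 2: u_1 = a_1 − (1/4)·u_0 = (1/2, 2, 9/2).

u_1 = (1/2, 2, 9/2)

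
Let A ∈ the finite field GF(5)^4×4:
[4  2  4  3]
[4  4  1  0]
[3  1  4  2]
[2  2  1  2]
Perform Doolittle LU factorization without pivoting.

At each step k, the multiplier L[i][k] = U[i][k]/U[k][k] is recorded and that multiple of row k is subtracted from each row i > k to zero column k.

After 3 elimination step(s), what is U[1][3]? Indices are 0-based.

[col 0] pivot 4
  R1 -= 1*R0 → (0, 2, 2, 2)  (L[1][0] := 1)
  R2 -= 2*R0 → (0, 2, 1, 1)  (L[2][0] := 2)
  R3 -= 3*R0 → (0, 1, 4, 3)  (L[3][0] := 3)
[col 1] pivot 2
  R2 -= 1*R1 → (0, 0, 4, 4)  (L[2][1] := 1)
  R3 -= 3*R1 → (0, 0, 3, 2)  (L[3][1] := 3)
[col 2] pivot 4
  R3 -= 2*R2 → (0, 0, 0, 4)  (L[3][2] := 2)

U[1][3] = 2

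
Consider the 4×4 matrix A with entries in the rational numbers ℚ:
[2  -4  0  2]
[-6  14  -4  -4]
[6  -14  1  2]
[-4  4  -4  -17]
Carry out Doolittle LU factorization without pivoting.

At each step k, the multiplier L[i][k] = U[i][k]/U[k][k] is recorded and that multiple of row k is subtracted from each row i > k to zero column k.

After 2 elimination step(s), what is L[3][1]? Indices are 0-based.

L[3][1] = -2

Step 1: pivot at (0,0) is 2.
  row1 ← row1 − (-3)·row0  ⇒  L[1][0]=-3, U row1=(0, 2, -4, 2)
  row2 ← row2 − (3)·row0  ⇒  L[2][0]=3, U row2=(0, -2, 1, -4)
  row3 ← row3 − (-2)·row0  ⇒  L[3][0]=-2, U row3=(0, -4, -4, -13)
Step 2: pivot at (1,1) is 2.
  row2 ← row2 − (-1)·row1  ⇒  L[2][1]=-1, U row2=(0, 0, -3, -2)
  row3 ← row3 − (-2)·row1  ⇒  L[3][1]=-2, U row3=(0, 0, -12, -9)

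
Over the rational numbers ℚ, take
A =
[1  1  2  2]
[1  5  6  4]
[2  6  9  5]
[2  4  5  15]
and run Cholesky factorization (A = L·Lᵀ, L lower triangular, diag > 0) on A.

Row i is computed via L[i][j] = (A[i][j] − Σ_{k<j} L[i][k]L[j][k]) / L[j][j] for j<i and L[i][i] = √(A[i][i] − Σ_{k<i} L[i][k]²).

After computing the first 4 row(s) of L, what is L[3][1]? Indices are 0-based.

L[3][1] = 1

Step 1: L[0][0] = √(1) = 1.
  L[1][0] = (1) / L[0][0] = 1.
Step 2: L[1][1] = √(4) = 2.
  L[2][0] = (2) / L[0][0] = 2.
  L[2][1] = (4) / L[1][1] = 2.
Step 3: L[2][2] = √(1) = 1.
  L[3][0] = (2) / L[0][0] = 2.
  L[3][1] = (2) / L[1][1] = 1.
  L[3][2] = (-1) / L[2][2] = -1.
Step 4: L[3][3] = √(9) = 3.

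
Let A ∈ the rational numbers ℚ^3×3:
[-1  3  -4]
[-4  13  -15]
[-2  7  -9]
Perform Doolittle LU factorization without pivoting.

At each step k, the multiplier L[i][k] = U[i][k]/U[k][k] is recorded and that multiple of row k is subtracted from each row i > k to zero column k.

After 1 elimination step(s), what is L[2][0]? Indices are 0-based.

k=0: U[0][0]=-1
  eliminate (1,0): mult=4, new row 1: (0, 1, 1); set L[1][0]=4
  eliminate (2,0): mult=2, new row 2: (0, 1, -1); set L[2][0]=2

L[2][0] = 2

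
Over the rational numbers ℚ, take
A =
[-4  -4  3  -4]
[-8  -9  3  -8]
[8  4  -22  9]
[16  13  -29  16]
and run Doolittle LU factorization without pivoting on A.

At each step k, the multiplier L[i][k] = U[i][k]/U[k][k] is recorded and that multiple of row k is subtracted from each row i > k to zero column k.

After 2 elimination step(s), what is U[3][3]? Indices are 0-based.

U[3][3] = 0

[col 0] pivot -4
  R1 -= 2*R0 → (0, -1, -3, 0)  (L[1][0] := 2)
  R2 -= -2*R0 → (0, -4, -16, 1)  (L[2][0] := -2)
  R3 -= -4*R0 → (0, -3, -17, 0)  (L[3][0] := -4)
[col 1] pivot -1
  R2 -= 4*R1 → (0, 0, -4, 1)  (L[2][1] := 4)
  R3 -= 3*R1 → (0, 0, -8, 0)  (L[3][1] := 3)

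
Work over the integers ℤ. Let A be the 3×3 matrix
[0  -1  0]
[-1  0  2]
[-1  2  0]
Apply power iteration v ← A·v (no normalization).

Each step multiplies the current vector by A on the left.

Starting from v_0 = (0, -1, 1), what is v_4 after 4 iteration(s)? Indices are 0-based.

v_0 = (0, -1, 1).
v_1 = A·v_0 = (1, 2, -2).
v_2 = A·v_1 = (-2, -5, 3).
v_3 = A·v_2 = (5, 8, -8).
v_4 = A·v_3 = (-8, -21, 11).

v_4 = (-8, -21, 11)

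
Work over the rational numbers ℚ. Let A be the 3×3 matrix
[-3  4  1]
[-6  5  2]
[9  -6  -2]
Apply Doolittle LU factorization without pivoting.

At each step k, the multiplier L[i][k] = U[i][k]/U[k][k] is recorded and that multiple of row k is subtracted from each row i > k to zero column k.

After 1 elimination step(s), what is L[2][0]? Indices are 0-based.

L[2][0] = -3

Step 1: pivot at (0,0) is -3.
  row1 ← row1 − (2)·row0  ⇒  L[1][0]=2, U row1=(0, -3, 0)
  row2 ← row2 − (-3)·row0  ⇒  L[2][0]=-3, U row2=(0, 6, 1)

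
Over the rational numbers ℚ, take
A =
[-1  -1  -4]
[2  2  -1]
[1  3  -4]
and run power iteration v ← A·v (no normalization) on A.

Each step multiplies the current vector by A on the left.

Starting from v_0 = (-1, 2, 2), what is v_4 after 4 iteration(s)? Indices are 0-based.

v_0 = (-1, 2, 2).
v_1 = A·v_0 = (-9, 0, -3).
v_2 = A·v_1 = (21, -15, 3).
v_3 = A·v_2 = (-18, 9, -36).
v_4 = A·v_3 = (153, 18, 153).

v_4 = (153, 18, 153)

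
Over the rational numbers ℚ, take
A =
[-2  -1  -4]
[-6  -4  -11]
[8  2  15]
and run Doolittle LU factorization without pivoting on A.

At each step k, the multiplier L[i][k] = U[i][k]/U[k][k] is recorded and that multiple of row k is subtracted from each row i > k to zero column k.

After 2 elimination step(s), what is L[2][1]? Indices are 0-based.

[col 0] pivot -2
  R1 -= 3*R0 → (0, -1, 1)  (L[1][0] := 3)
  R2 -= -4*R0 → (0, -2, -1)  (L[2][0] := -4)
[col 1] pivot -1
  R2 -= 2*R1 → (0, 0, -3)  (L[2][1] := 2)

L[2][1] = 2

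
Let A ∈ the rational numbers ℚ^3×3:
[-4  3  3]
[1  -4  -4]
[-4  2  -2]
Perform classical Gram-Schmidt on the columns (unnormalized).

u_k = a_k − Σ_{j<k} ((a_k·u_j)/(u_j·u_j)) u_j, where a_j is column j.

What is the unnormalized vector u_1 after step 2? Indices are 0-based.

u_1 = (1/11, -36/11, -10/11)

Step 1: u_0 = a_0 = (-4, 1, -4).
Step 2: u_1 = a_1 − (-8/11)·u_0 = (1/11, -36/11, -10/11).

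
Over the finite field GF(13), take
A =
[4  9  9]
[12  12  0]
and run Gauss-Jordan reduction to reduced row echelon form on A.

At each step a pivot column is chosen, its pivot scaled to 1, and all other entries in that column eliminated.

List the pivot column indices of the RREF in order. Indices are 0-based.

[1] R0 /= 4  ⇒  (1, 12, 12)
     R1 -= 12·R0  ⇒  (0, 11, 12)
[2] R1 /= 11  ⇒  (0, 1, 7)
     R0 -= 12·R1  ⇒  (1, 0, 6)

pivot columns: 0, 1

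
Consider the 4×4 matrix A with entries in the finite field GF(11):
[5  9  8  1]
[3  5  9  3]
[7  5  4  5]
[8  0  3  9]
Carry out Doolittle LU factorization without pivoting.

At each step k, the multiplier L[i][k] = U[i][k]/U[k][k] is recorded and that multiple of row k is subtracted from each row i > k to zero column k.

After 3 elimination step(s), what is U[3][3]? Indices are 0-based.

U[3][3] = 1

[col 0] pivot 5
  R1 -= 5*R0 → (0, 4, 2, 9)  (L[1][0] := 5)
  R2 -= 8*R0 → (0, 10, 6, 8)  (L[2][0] := 8)
  R3 -= 6*R0 → (0, 1, 10, 3)  (L[3][0] := 6)
[col 1] pivot 4
  R2 -= 8*R1 → (0, 0, 1, 2)  (L[2][1] := 8)
  R3 -= 3*R1 → (0, 0, 4, 9)  (L[3][1] := 3)
[col 2] pivot 1
  R3 -= 4*R2 → (0, 0, 0, 1)  (L[3][2] := 4)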